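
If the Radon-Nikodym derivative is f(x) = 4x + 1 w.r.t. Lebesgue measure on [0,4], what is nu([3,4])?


nu(A) = integral_A (dnu/dmu) dmu = integral_3^4 (4x + 1) dx
Step 1: Antiderivative F(x) = (4/2)x^2 + 1x
Step 2: F(4) = (4/2)*4^2 + 1*4 = 32 + 4 = 36
Step 3: F(3) = (4/2)*3^2 + 1*3 = 18 + 3 = 21
Step 4: nu([3,4]) = F(4) - F(3) = 36 - 21 = 15


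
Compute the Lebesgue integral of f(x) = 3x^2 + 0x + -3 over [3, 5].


The Lebesgue integral of a Riemann-integrable function agrees with the Riemann integral.
Antiderivative F(x) = (3/3)x^3 + (0/2)x^2 + -3x
F(5) = (3/3)*5^3 + (0/2)*5^2 + -3*5
     = (3/3)*125 + (0/2)*25 + -3*5
     = 125 + 0.0 + -15
     = 110
F(3) = 18
Integral = F(5) - F(3) = 110 - 18 = 92


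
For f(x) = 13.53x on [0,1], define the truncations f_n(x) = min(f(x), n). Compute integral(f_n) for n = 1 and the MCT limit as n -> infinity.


f(x) = 13.53x on [0,1]; f_n(x) = min(13.53x, n). At n = 1:
Step 1: f(x) reaches 1 at x = 1/13.53 = 0.07391
Step 2: integral(f_1) = integral(13.53x, 0, 0.07391) + integral(1, 0.07391, 1)
       = 13.53*0.07391^2/2 + 1*(1 - 0.07391)
       = 0.036955 + 0.92609
       = 0.963045
Step 3: As n -> infinity, f_n increases to f, so by MCT integral(f_n) -> integral(f) = 13.53/2 = 6.765.
Convergence: integral(f_1) = 0.963045 -> 6.765 as n -> infinity


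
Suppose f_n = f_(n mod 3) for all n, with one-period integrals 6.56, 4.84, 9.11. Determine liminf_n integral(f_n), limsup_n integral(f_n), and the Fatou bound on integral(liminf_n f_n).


The sequence (integral(f_n)) is periodic with period 3, repeating the values 6.56, 4.84, 9.11 indefinitely.
Step 1: For a periodic sequence, every tail (a_m, a_(m+1), ...) contains all 3 period values infinitely often.
Step 2: Hence inf of every tail = min of the period values = min(6.56, 4.84, 9.11) = 4.84.
        liminf_n integral(f_n) = sup over m of (inf of tail from m) = 4.84.
Step 3: Similarly sup of every tail = max of the period values = 9.11.
        limsup_n integral(f_n) = 9.11.
Step 4: Fatou's lemma: integral(liminf_n f_n) <= liminf_n integral(f_n) = 4.84.
        So the integral of the pointwise liminf is at most 4.84.


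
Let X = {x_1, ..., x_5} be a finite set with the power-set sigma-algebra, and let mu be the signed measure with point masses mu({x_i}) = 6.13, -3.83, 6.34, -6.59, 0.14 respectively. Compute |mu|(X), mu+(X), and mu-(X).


Step 1: Every measurable set is a union of atoms (the cells / points), so a Hahn decomposition is
  obtained by grouping atoms by sign: P = union of atoms with mu > 0, N = union of the remaining atoms.
  Atoms in P (indices): 1, 3, 5;  atoms in N (indices): 2, 4
  Positive values: 6.13, 6.34, 0.14
  Negative values: -3.83, -6.59
Step 2: mu+(X) = mu(P) = sum of positive atom values = 12.61
Step 3: mu-(X) = -mu(N) = sum of |negative atom values| = 10.42
Step 4: |mu|(X) = mu+(X) + mu-(X) = 12.61 + 10.42 = 23.03


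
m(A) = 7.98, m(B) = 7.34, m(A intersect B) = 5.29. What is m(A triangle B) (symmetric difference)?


m(A Delta B) = m(A) + m(B) - 2*m(A n B)
= 7.98 + 7.34 - 2*5.29
= 7.98 + 7.34 - 10.58
= 4.74


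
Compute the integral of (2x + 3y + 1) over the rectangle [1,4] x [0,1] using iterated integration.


By Fubini, integrate in x first, then y.
Step 1: Fix y, integrate over x in [1,4]:
  integral(2x + 3y + 1, x=1..4)
  = 2*(4^2 - 1^2)/2 + (3y + 1)*(4 - 1)
  = 15 + (3y + 1)*3
  = 15 + 9y + 3
  = 18 + 9y
Step 2: Integrate over y in [0,1]:
  integral(18 + 9y, y=0..1)
  = 18*1 + 9*(1^2 - 0^2)/2
  = 18 + 4.5
  = 22.5


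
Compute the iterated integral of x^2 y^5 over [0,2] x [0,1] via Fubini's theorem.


By Fubini's theorem, the double integral factors as a product of single integrals:
Step 1: integral_0^2 x^2 dx = [x^3/3] from 0 to 2
     = 2^3/3 = 2.666667
Step 2: integral_0^1 y^5 dy = [y^6/6] from 0 to 1
     = 1^6/6 = 0.166667
Step 3: Double integral = 2.666667 * 0.166667 = 0.444444


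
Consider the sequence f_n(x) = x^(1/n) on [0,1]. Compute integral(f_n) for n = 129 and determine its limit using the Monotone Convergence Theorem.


At n = 129: f_129(x) = x^(1/129).
Step 1: integral(x^(1/129), 0, 1) = [x^(1/129+1) / (1/129+1)] from 0 to 1
     = 1 / (1/129 + 1) = 1 / ((129+1)/129) = 129/(129+1)
     = 129/130 = 0.992308
Step 2: As n -> infinity, f_n(x) = x^(1/n) -> 1 for x in (0,1], and f_n is increasing in n.
By MCT, lim_n integral(f_n) = integral(lim_n f_n) = integral(1, 0, 1) = 1.
Step 3: Verify convergence: 129/130 = 0.992308 -> 1


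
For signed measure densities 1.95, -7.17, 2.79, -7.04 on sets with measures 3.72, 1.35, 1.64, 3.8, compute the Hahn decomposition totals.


Step 1: Compute signed measure on each set:
  Set 1: 1.95 * 3.72 = 7.254
  Set 2: -7.17 * 1.35 = -9.6795
  Set 3: 2.79 * 1.64 = 4.5756
  Set 4: -7.04 * 3.8 = -26.752
Step 2: Total signed measure = (7.254) + (-9.6795) + (4.5756) + (-26.752)
     = -24.6019
Step 3: Positive part mu+(X) = sum of positive contributions = 11.8296
Step 4: Negative part mu-(X) = |sum of negative contributions| = 36.4315


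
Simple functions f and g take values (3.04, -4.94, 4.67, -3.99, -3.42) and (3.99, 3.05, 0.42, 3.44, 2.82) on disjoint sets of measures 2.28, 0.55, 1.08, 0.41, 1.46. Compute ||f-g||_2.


Step 1: Compute differences f_i - g_i:
  3.04 - 3.99 = -0.95
  -4.94 - 3.05 = -7.99
  4.67 - 0.42 = 4.25
  -3.99 - 3.44 = -7.43
  -3.42 - 2.82 = -6.24
Step 2: Compute |diff|^2 * measure for each set:
  |-0.95|^2 * 2.28 = 0.9025 * 2.28 = 2.0577
  |-7.99|^2 * 0.55 = 63.8401 * 0.55 = 35.112055
  |4.25|^2 * 1.08 = 18.0625 * 1.08 = 19.5075
  |-7.43|^2 * 0.41 = 55.2049 * 0.41 = 22.634009
  |-6.24|^2 * 1.46 = 38.9376 * 1.46 = 56.848896
Step 3: Sum = 136.16016
Step 4: ||f-g||_2 = (136.16016)^(1/2) = 11.668769


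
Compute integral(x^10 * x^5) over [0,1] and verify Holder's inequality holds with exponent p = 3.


Step 1: Exact integral of f*g = integral(x^15, 0, 1) = 1/16
     = 0.0625
Step 2: Holder bound with p=3, q=1.5:
  ||f||_p = (integral x^30 dx)^(1/3) = (1/31)^(1/3) = 0.318331
  ||g||_q = (integral x^7.5 dx)^(1/1.5) = (1/8.5)^(1/1.5) = 0.240097
Step 3: Holder bound = ||f||_p * ||g||_q = 0.318331 * 0.240097 = 0.076431
Verification: 0.0625 <= 0.076431 (Holder holds)


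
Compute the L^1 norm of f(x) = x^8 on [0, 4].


Step 1: ||f||_1 = (integral_0^4 |x^8|^1 dx)^(1/1)
     = (integral_0^4 x^8 dx)^(1/1)
Step 2: integral_0^4 x^8 dx = [x^9/(9)] from 0 to 4 = 4^9/9
     = 262144/9 = 29127.111111
Step 3: ||f||_1 = (29127.111111)^(1/1) = 29127.111111


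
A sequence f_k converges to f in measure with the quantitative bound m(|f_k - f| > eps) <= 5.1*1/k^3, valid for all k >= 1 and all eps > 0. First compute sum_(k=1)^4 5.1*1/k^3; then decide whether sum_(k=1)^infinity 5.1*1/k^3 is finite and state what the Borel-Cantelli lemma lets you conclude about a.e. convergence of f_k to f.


Step 1: List the terms 5.1*1/k^3 for k = 1 to 4:
  k=1: 5.1
  k=2: 0.6375
  k=3: 0.188889
  k=4: 0.079687
Step 2: Partial sum = 5.1 + 0.6375 + 0.188889 + 0.079687
     = 6.006076
Step 3: The full series sum_(k>=1) 5.1*1/k^3 converges (p-series with p = 3 > 1; a constant multiple of a convergent series converges).
Step 4: Fix eps > 0. Since sum_k m(|f_k - f| > eps) < infinity, the Borel-Cantelli lemma gives
        m(limsup_k {|f_k - f| > eps}) = 0, i.e. for a.e. x, |f_k(x) - f(x)| <= eps for all large k.
        Applying this with eps = 1/j for j = 1, 2, ... and intersecting the countably many full-measure sets,
        for a.e. x we get limsup_k |f_k(x) - f(x)| <= 1/j for every j, hence f_k -> f almost everywhere.
Conclusion: series converges; Borel-Cantelli yields f_k -> f a.e.


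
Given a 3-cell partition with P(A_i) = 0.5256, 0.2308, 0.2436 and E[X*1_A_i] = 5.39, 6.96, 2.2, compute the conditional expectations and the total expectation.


For each cell A_i: E[X|A_i] = E[X*1_A_i] / P(A_i)
Step 1: E[X|A_1] = 5.39 / 0.5256 = 10.254947
Step 2: E[X|A_2] = 6.96 / 0.2308 = 30.155979
Step 3: E[X|A_3] = 2.2 / 0.2436 = 9.031199
Verification: E[X] = sum E[X*1_A_i] = 5.39 + 6.96 + 2.2 = 14.55


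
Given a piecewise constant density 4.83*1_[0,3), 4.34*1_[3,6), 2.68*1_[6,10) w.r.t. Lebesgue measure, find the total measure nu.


Integrate each piece of the Radon-Nikodym derivative:
Step 1: integral_0^3 4.83 dx = 4.83*(3-0) = 4.83*3 = 14.49
Step 2: integral_3^6 4.34 dx = 4.34*(6-3) = 4.34*3 = 13.02
Step 3: integral_6^10 2.68 dx = 2.68*(10-6) = 2.68*4 = 10.72
Total: 14.49 + 13.02 + 10.72 = 38.23


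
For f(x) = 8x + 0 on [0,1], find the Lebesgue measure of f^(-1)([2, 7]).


f^(-1)([2, 7]) = {x : 2 <= 8x + 0 <= 7}
Solving: (2 - 0)/8 <= x <= (7 - 0)/8
= [0.25, 0.875]
Intersecting with [0,1]: [0.25, 0.875]
Measure = 0.875 - 0.25 = 0.625


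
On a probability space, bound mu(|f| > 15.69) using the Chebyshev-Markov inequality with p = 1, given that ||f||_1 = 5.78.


Chebyshev/Markov inequality: mu(|f| > eps) <= (||f||_p / eps)^p
Step 1: ||f||_1 / eps = 5.78 / 15.69 = 0.368388
Step 2: Raise to power p = 1:
  (0.368388)^1 = 0.368388
Step 3: Therefore mu(|f| > 15.69) <= 0.368388


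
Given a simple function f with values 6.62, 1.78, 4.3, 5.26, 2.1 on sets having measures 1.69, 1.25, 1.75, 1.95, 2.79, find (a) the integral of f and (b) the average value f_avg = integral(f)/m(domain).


Step 1: Integral = sum(value_i * measure_i)
= 6.62*1.69 + 1.78*1.25 + 4.3*1.75 + 5.26*1.95 + 2.1*2.79
= 11.1878 + 2.225 + 7.525 + 10.257 + 5.859
= 37.0538
Step 2: Total measure of domain = 1.69 + 1.25 + 1.75 + 1.95 + 2.79 = 9.43
Step 3: Average value = 37.0538 / 9.43 = 3.929353


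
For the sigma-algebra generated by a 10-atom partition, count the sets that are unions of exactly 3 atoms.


Each element of F is a union of some subset of the 10 atoms.
Elements that are unions of exactly 3 atoms correspond to 3-element subsets of the 10 atoms.
Count = C(10, 3) = 10! / (3! * 7!) = 120.


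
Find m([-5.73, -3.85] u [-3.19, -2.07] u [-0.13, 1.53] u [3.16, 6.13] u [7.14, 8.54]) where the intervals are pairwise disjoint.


For pairwise disjoint intervals, m(union) = sum of lengths.
= (-3.85 - -5.73) + (-2.07 - -3.19) + (1.53 - -0.13) + (6.13 - 3.16) + (8.54 - 7.14)
= 1.88 + 1.12 + 1.66 + 2.97 + 1.4
= 9.03


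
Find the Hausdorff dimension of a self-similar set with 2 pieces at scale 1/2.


For a self-similar set with N copies scaled by 1/r:
dim_H = log(N)/log(r) = log(2)/log(2)
= 0.693147/0.693147
= 1


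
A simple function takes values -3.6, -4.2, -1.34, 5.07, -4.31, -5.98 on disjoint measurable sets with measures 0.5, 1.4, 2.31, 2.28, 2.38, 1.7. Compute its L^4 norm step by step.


Step 1: Compute |f_i|^4 for each value:
  |-3.6|^4 = 167.9616
  |-4.2|^4 = 311.1696
  |-1.34|^4 = 3.224179
  |5.07|^4 = 660.741884
  |-4.31|^4 = 345.071491
  |-5.98|^4 = 1278.806208
Step 2: Multiply by measures and sum:
  167.9616 * 0.5 = 83.9808
  311.1696 * 1.4 = 435.63744
  3.224179 * 2.31 = 7.447854
  660.741884 * 2.28 = 1506.491496
  345.071491 * 2.38 = 821.270149
  1278.806208 * 1.7 = 2173.970554
Sum = 83.9808 + 435.63744 + 7.447854 + 1506.491496 + 821.270149 + 2173.970554 = 5028.798293
Step 3: Take the p-th root:
||f||_4 = (5028.798293)^(1/4) = 8.421046


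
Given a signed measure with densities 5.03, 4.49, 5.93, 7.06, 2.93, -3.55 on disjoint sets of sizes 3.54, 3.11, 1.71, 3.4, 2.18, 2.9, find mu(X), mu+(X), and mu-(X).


Step 1: Compute signed measure on each set:
  Set 1: 5.03 * 3.54 = 17.8062
  Set 2: 4.49 * 3.11 = 13.9639
  Set 3: 5.93 * 1.71 = 10.1403
  Set 4: 7.06 * 3.4 = 24.004
  Set 5: 2.93 * 2.18 = 6.3874
  Set 6: -3.55 * 2.9 = -10.295
Step 2: Total signed measure = (17.8062) + (13.9639) + (10.1403) + (24.004) + (6.3874) + (-10.295)
     = 62.0068
Step 3: Positive part mu+(X) = sum of positive contributions = 72.3018
Step 4: Negative part mu-(X) = |sum of negative contributions| = 10.295


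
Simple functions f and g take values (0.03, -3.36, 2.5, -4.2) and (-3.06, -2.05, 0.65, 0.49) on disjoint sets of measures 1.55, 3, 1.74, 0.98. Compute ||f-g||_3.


Step 1: Compute differences f_i - g_i:
  0.03 - -3.06 = 3.09
  -3.36 - -2.05 = -1.31
  2.5 - 0.65 = 1.85
  -4.2 - 0.49 = -4.69
Step 2: Compute |diff|^3 * measure for each set:
  |3.09|^3 * 1.55 = 29.503629 * 1.55 = 45.730625
  |-1.31|^3 * 3 = 2.248091 * 3 = 6.744273
  |1.85|^3 * 1.74 = 6.331625 * 1.74 = 11.017028
  |-4.69|^3 * 0.98 = 103.161709 * 0.98 = 101.098475
Step 3: Sum = 164.5904
Step 4: ||f-g||_3 = (164.5904)^(1/3) = 5.480264


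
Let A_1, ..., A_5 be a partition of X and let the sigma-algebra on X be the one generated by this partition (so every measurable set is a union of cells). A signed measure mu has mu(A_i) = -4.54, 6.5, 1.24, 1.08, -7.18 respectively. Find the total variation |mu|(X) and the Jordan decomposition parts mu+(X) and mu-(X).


Step 1: Every measurable set is a union of atoms (the cells / points), so a Hahn decomposition is
  obtained by grouping atoms by sign: P = union of atoms with mu > 0, N = union of the remaining atoms.
  Atoms in P (indices): 2, 3, 4;  atoms in N (indices): 1, 5
  Positive values: 6.5, 1.24, 1.08
  Negative values: -4.54, -7.18
Step 2: mu+(X) = mu(P) = sum of positive atom values = 8.82
Step 3: mu-(X) = -mu(N) = sum of |negative atom values| = 11.72
Step 4: |mu|(X) = mu+(X) + mu-(X) = 8.82 + 11.72 = 20.54


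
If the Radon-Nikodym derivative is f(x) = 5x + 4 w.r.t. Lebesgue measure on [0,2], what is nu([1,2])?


nu(A) = integral_A (dnu/dmu) dmu = integral_1^2 (5x + 4) dx
Step 1: Antiderivative F(x) = (5/2)x^2 + 4x
Step 2: F(2) = (5/2)*2^2 + 4*2 = 10 + 8 = 18
Step 3: F(1) = (5/2)*1^2 + 4*1 = 2.5 + 4 = 6.5
Step 4: nu([1,2]) = F(2) - F(1) = 18 - 6.5 = 11.5


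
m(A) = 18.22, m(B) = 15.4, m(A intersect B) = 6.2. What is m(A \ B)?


m(A \ B) = m(A) - m(A n B)
= 18.22 - 6.2
= 12.02


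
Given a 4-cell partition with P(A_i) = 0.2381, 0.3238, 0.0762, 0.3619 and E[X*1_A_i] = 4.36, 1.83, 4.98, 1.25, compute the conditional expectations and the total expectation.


For each cell A_i: E[X|A_i] = E[X*1_A_i] / P(A_i)
Step 1: E[X|A_1] = 4.36 / 0.2381 = 18.311634
Step 2: E[X|A_2] = 1.83 / 0.3238 = 5.651637
Step 3: E[X|A_3] = 4.98 / 0.0762 = 65.354331
Step 4: E[X|A_4] = 1.25 / 0.3619 = 3.453993
Verification: E[X] = sum E[X*1_A_i] = 4.36 + 1.83 + 4.98 + 1.25 = 12.42


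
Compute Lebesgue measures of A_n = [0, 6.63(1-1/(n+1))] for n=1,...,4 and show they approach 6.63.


By continuity of measure from below: if A_n increases to A, then m(A_n) -> m(A).
Here A = [0, 6.63], so m(A) = 6.63
Step 1: a_1 = 6.63*(1 - 1/2) = 3.315, m(A_1) = 3.315
Step 2: a_2 = 6.63*(1 - 1/3) = 4.42, m(A_2) = 4.42
Step 3: a_3 = 6.63*(1 - 1/4) = 4.9725, m(A_3) = 4.9725
Step 4: a_4 = 6.63*(1 - 1/5) = 5.304, m(A_4) = 5.304
Limit: m(A_n) -> m([0,6.63]) = 6.63


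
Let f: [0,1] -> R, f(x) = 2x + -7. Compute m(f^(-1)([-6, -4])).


f^(-1)([-6, -4]) = {x : -6 <= 2x + -7 <= -4}
Solving: (-6 - -7)/2 <= x <= (-4 - -7)/2
= [0.5, 1.5]
Intersecting with [0,1]: [0.5, 1]
Measure = 1 - 0.5 = 0.5


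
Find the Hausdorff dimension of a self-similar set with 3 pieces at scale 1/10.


For a self-similar set with N copies scaled by 1/r:
dim_H = log(N)/log(r) = log(3)/log(10)
= 1.098612/2.302585
= 0.477121


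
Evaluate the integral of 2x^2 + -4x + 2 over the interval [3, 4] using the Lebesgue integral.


The Lebesgue integral of a Riemann-integrable function agrees with the Riemann integral.
Antiderivative F(x) = (2/3)x^3 + (-4/2)x^2 + 2x
F(4) = (2/3)*4^3 + (-4/2)*4^2 + 2*4
     = (2/3)*64 + (-4/2)*16 + 2*4
     = 42.666667 + -32 + 8
     = 18.666667
F(3) = 6
Integral = F(4) - F(3) = 18.666667 - 6 = 12.666667


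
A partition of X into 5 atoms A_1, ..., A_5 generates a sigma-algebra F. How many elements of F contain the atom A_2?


Each element of F is a union of some subset S of the 5 atoms.
The element contains A_2 iff A_2 is in S.
So we count subsets S of {A_1,...,A_5} with A_2 in S: choose freely among the other 4 atoms.
Count = 2^(5-1) = 2^4 = 16.


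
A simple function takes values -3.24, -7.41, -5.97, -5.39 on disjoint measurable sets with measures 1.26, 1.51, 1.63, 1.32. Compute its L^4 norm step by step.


Step 1: Compute |f_i|^4 for each value:
  |-3.24|^4 = 110.199606
  |-7.41|^4 = 3014.899446
  |-5.97|^4 = 1270.273753
  |-5.39|^4 = 844.024514
Step 2: Multiply by measures and sum:
  110.199606 * 1.26 = 138.851503
  3014.899446 * 1.51 = 4552.498163
  1270.273753 * 1.63 = 2070.546217
  844.024514 * 1.32 = 1114.112359
Sum = 138.851503 + 4552.498163 + 2070.546217 + 1114.112359 = 7876.008242
Step 3: Take the p-th root:
||f||_4 = (7876.008242)^(1/4) = 9.420556


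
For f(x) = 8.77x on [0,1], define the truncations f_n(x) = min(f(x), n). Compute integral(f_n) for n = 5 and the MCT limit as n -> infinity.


f(x) = 8.77x on [0,1]; f_n(x) = min(8.77x, n). At n = 5:
Step 1: f(x) reaches 5 at x = 5/8.77 = 0.570125
Step 2: integral(f_5) = integral(8.77x, 0, 0.570125) + integral(5, 0.570125, 1)
       = 8.77*0.570125^2/2 + 5*(1 - 0.570125)
       = 1.425314 + 2.149373
       = 3.574686
Step 3: As n -> infinity, f_n increases to f, so by MCT integral(f_n) -> integral(f) = 8.77/2 = 4.385.
Convergence: integral(f_5) = 3.574686 -> 4.385 as n -> infinity


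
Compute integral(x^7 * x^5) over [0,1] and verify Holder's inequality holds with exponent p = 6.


Step 1: Exact integral of f*g = integral(x^12, 0, 1) = 1/13
     = 0.076923
Step 2: Holder bound with p=6, q=1.2:
  ||f||_p = (integral x^42 dx)^(1/6) = (1/43)^(1/6) = 0.534263
  ||g||_q = (integral x^6 dx)^(1/1.2) = (1/7)^(1/1.2) = 0.197584
Step 3: Holder bound = ||f||_p * ||g||_q = 0.534263 * 0.197584 = 0.105562
Verification: 0.076923 <= 0.105562 (Holder holds)


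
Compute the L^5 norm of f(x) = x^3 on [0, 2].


Step 1: ||f||_5 = (integral_0^2 |x^3|^5 dx)^(1/5)
     = (integral_0^2 x^15 dx)^(1/5)
Step 2: integral_0^2 x^15 dx = [x^16/(16)] from 0 to 2 = 2^16/16
     = 65536/16 = 4096
Step 3: ||f||_5 = (4096)^(1/5) = 5.278032


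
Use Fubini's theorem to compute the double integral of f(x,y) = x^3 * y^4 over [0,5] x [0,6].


By Fubini's theorem, the double integral factors as a product of single integrals:
Step 1: integral_0^5 x^3 dx = [x^4/4] from 0 to 5
     = 5^4/4 = 156.25
Step 2: integral_0^6 y^4 dy = [y^5/5] from 0 to 6
     = 6^5/5 = 1555.2
Step 3: Double integral = 156.25 * 1555.2 = 243000


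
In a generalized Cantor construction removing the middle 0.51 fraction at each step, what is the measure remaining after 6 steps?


Step 1: At each step, fraction remaining = 1 - 0.51 = 0.49
Step 2: After 6 steps, measure = (0.49)^6
Step 3: Computing the power step by step:
  After step 1: 0.49
  After step 2: 0.2401
  After step 3: 0.117649
  After step 4: 0.057648
  After step 5: 0.028248
  ...
Result = 0.013841


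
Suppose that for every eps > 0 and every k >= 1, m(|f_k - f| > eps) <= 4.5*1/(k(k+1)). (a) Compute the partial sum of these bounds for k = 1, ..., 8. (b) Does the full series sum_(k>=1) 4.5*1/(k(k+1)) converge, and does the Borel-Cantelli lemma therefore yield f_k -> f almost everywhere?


Step 1: List the terms 4.5*1/(k(k+1)) for k = 1 to 8:
  k=1: 2.25
  k=2: 0.75
  k=3: 0.375
  k=4: 0.225
  k=5: 0.15
  k=6: 0.107143
  k=7: 0.080357
  k=8: 0.0625
Step 2: Partial sum = 2.25 + 0.75 + 0.375 + 0.225 + 0.15 + 0.107143 + 0.080357 + 0.0625
     = 4
Step 3: The full series sum_(k>=1) 4.5*1/(k(k+1)) converges (telescoping series sum 1/(k(k+1)) = 1; a constant multiple of a convergent series converges).
Step 4: Fix eps > 0. Since sum_k m(|f_k - f| > eps) < infinity, the Borel-Cantelli lemma gives
        m(limsup_k {|f_k - f| > eps}) = 0, i.e. for a.e. x, |f_k(x) - f(x)| <= eps for all large k.
        Applying this with eps = 1/j for j = 1, 2, ... and intersecting the countably many full-measure sets,
        for a.e. x we get limsup_k |f_k(x) - f(x)| <= 1/j for every j, hence f_k -> f almost everywhere.
Conclusion: series converges; Borel-Cantelli yields f_k -> f a.e.


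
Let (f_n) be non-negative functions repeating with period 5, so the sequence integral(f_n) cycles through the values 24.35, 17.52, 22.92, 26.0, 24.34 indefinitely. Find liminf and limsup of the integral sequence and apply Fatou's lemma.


The sequence (integral(f_n)) is periodic with period 5, repeating the values 24.35, 17.52, 22.92, 26.0, 24.34 indefinitely.
Step 1: For a periodic sequence, every tail (a_m, a_(m+1), ...) contains all 5 period values infinitely often.
Step 2: Hence inf of every tail = min of the period values = min(24.35, 17.52, 22.92, 26.0, 24.34) = 17.52.
        liminf_n integral(f_n) = sup over m of (inf of tail from m) = 17.52.
Step 3: Similarly sup of every tail = max of the period values = 26.
        limsup_n integral(f_n) = 26.
Step 4: Fatou's lemma: integral(liminf_n f_n) <= liminf_n integral(f_n) = 17.52.
        So the integral of the pointwise liminf is at most 17.52.


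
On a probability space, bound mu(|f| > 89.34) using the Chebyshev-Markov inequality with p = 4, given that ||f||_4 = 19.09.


Chebyshev/Markov inequality: mu(|f| > eps) <= (||f||_p / eps)^p
Step 1: ||f||_4 / eps = 19.09 / 89.34 = 0.213678
Step 2: Raise to power p = 4:
  (0.213678)^4 = 0.002085
Step 3: Therefore mu(|f| > 89.34) <= 0.002085


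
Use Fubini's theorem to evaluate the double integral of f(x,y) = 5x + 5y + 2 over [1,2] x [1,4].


By Fubini, integrate in x first, then y.
Step 1: Fix y, integrate over x in [1,2]:
  integral(5x + 5y + 2, x=1..2)
  = 5*(2^2 - 1^2)/2 + (5y + 2)*(2 - 1)
  = 7.5 + (5y + 2)*1
  = 7.5 + 5y + 2
  = 9.5 + 5y
Step 2: Integrate over y in [1,4]:
  integral(9.5 + 5y, y=1..4)
  = 9.5*3 + 5*(4^2 - 1^2)/2
  = 28.5 + 37.5
  = 66


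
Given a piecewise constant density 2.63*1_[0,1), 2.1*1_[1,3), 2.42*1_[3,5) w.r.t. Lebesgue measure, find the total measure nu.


Integrate each piece of the Radon-Nikodym derivative:
Step 1: integral_0^1 2.63 dx = 2.63*(1-0) = 2.63*1 = 2.63
Step 2: integral_1^3 2.1 dx = 2.1*(3-1) = 2.1*2 = 4.2
Step 3: integral_3^5 2.42 dx = 2.42*(5-3) = 2.42*2 = 4.84
Total: 2.63 + 4.2 + 4.84 = 11.67


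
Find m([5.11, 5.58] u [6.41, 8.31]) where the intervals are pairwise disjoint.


For pairwise disjoint intervals, m(union) = sum of lengths.
= (5.58 - 5.11) + (8.31 - 6.41)
= 0.47 + 1.9
= 2.37


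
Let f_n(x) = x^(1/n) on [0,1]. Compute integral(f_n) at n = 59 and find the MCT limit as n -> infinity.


At n = 59: f_59(x) = x^(1/59).
Step 1: integral(x^(1/59), 0, 1) = [x^(1/59+1) / (1/59+1)] from 0 to 1
     = 1 / (1/59 + 1) = 1 / ((59+1)/59) = 59/(59+1)
     = 59/60 = 0.983333
Step 2: As n -> infinity, f_n(x) = x^(1/n) -> 1 for x in (0,1], and f_n is increasing in n.
By MCT, lim_n integral(f_n) = integral(lim_n f_n) = integral(1, 0, 1) = 1.
Step 3: Verify convergence: 59/60 = 0.983333 -> 1


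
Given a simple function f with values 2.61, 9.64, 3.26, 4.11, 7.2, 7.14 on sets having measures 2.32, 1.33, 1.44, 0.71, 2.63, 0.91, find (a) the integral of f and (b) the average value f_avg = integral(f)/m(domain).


Step 1: Integral = sum(value_i * measure_i)
= 2.61*2.32 + 9.64*1.33 + 3.26*1.44 + 4.11*0.71 + 7.2*2.63 + 7.14*0.91
= 6.0552 + 12.8212 + 4.6944 + 2.9181 + 18.936 + 6.4974
= 51.9223
Step 2: Total measure of domain = 2.32 + 1.33 + 1.44 + 0.71 + 2.63 + 0.91 = 9.34
Step 3: Average value = 51.9223 / 9.34 = 5.559133


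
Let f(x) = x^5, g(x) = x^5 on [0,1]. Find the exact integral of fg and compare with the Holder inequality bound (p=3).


Step 1: Exact integral of f*g = integral(x^10, 0, 1) = 1/11
     = 0.090909
Step 2: Holder bound with p=3, q=1.5:
  ||f||_p = (integral x^15 dx)^(1/3) = (1/16)^(1/3) = 0.39685
  ||g||_q = (integral x^7.5 dx)^(1/1.5) = (1/8.5)^(1/1.5) = 0.240097
Step 3: Holder bound = ||f||_p * ||g||_q = 0.39685 * 0.240097 = 0.095283
Verification: 0.090909 <= 0.095283 (Holder holds)


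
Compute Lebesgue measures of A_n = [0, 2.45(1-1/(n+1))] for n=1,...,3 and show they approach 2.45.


By continuity of measure from below: if A_n increases to A, then m(A_n) -> m(A).
Here A = [0, 2.45], so m(A) = 2.45
Step 1: a_1 = 2.45*(1 - 1/2) = 1.225, m(A_1) = 1.225
Step 2: a_2 = 2.45*(1 - 1/3) = 1.6333, m(A_2) = 1.6333
Step 3: a_3 = 2.45*(1 - 1/4) = 1.8375, m(A_3) = 1.8375
Limit: m(A_n) -> m([0,2.45]) = 2.45


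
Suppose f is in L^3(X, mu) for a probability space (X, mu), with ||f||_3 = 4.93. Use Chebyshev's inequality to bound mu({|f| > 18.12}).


Chebyshev/Markov inequality: mu(|f| > eps) <= (||f||_p / eps)^p
Step 1: ||f||_3 / eps = 4.93 / 18.12 = 0.272075
Step 2: Raise to power p = 3:
  (0.272075)^3 = 0.02014
Step 3: Therefore mu(|f| > 18.12) <= 0.02014


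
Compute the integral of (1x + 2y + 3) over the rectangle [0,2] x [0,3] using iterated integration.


By Fubini, integrate in x first, then y.
Step 1: Fix y, integrate over x in [0,2]:
  integral(1x + 2y + 3, x=0..2)
  = 1*(2^2 - 0^2)/2 + (2y + 3)*(2 - 0)
  = 2 + (2y + 3)*2
  = 2 + 4y + 6
  = 8 + 4y
Step 2: Integrate over y in [0,3]:
  integral(8 + 4y, y=0..3)
  = 8*3 + 4*(3^2 - 0^2)/2
  = 24 + 18
  = 42


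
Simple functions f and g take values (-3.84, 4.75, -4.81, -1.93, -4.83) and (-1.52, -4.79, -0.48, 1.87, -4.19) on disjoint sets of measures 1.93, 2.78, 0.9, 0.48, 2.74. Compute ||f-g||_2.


Step 1: Compute differences f_i - g_i:
  -3.84 - -1.52 = -2.32
  4.75 - -4.79 = 9.54
  -4.81 - -0.48 = -4.33
  -1.93 - 1.87 = -3.8
  -4.83 - -4.19 = -0.64
Step 2: Compute |diff|^2 * measure for each set:
  |-2.32|^2 * 1.93 = 5.3824 * 1.93 = 10.388032
  |9.54|^2 * 2.78 = 91.0116 * 2.78 = 253.012248
  |-4.33|^2 * 0.9 = 18.7489 * 0.9 = 16.87401
  |-3.8|^2 * 0.48 = 14.44 * 0.48 = 6.9312
  |-0.64|^2 * 2.74 = 0.4096 * 2.74 = 1.122304
Step 3: Sum = 288.327794
Step 4: ||f-g||_2 = (288.327794)^(1/2) = 16.980218


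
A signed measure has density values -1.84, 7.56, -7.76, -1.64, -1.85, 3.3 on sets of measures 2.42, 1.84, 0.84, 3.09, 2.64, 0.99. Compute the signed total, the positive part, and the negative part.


Step 1: Compute signed measure on each set:
  Set 1: -1.84 * 2.42 = -4.4528
  Set 2: 7.56 * 1.84 = 13.9104
  Set 3: -7.76 * 0.84 = -6.5184
  Set 4: -1.64 * 3.09 = -5.0676
  Set 5: -1.85 * 2.64 = -4.884
  Set 6: 3.3 * 0.99 = 3.267
Step 2: Total signed measure = (-4.4528) + (13.9104) + (-6.5184) + (-5.0676) + (-4.884) + (3.267)
     = -3.7454
Step 3: Positive part mu+(X) = sum of positive contributions = 17.1774
Step 4: Negative part mu-(X) = |sum of negative contributions| = 20.9228


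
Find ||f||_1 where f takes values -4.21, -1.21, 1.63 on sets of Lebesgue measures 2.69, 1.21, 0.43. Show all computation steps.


Step 1: Compute |f_i|^1 for each value:
  |-4.21|^1 = 4.21
  |-1.21|^1 = 1.21
  |1.63|^1 = 1.63
Step 2: Multiply by measures and sum:
  4.21 * 2.69 = 11.3249
  1.21 * 1.21 = 1.4641
  1.63 * 0.43 = 0.7009
Sum = 11.3249 + 1.4641 + 0.7009 = 13.4899
Step 3: Take the p-th root:
||f||_1 = (13.4899)^(1/1) = 13.4899


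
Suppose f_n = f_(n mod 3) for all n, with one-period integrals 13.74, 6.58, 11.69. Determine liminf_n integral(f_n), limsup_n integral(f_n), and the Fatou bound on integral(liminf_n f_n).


The sequence (integral(f_n)) is periodic with period 3, repeating the values 13.74, 6.58, 11.69 indefinitely.
Step 1: For a periodic sequence, every tail (a_m, a_(m+1), ...) contains all 3 period values infinitely often.
Step 2: Hence inf of every tail = min of the period values = min(13.74, 6.58, 11.69) = 6.58.
        liminf_n integral(f_n) = sup over m of (inf of tail from m) = 6.58.
Step 3: Similarly sup of every tail = max of the period values = 13.74.
        limsup_n integral(f_n) = 13.74.
Step 4: Fatou's lemma: integral(liminf_n f_n) <= liminf_n integral(f_n) = 6.58.
        So the integral of the pointwise liminf is at most 6.58.


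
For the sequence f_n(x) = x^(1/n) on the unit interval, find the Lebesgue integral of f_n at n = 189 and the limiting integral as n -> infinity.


At n = 189: f_189(x) = x^(1/189).
Step 1: integral(x^(1/189), 0, 1) = [x^(1/189+1) / (1/189+1)] from 0 to 1
     = 1 / (1/189 + 1) = 1 / ((189+1)/189) = 189/(189+1)
     = 189/190 = 0.994737
Step 2: As n -> infinity, f_n(x) = x^(1/n) -> 1 for x in (0,1], and f_n is increasing in n.
By MCT, lim_n integral(f_n) = integral(lim_n f_n) = integral(1, 0, 1) = 1.
Step 3: Verify convergence: 189/190 = 0.994737 -> 1


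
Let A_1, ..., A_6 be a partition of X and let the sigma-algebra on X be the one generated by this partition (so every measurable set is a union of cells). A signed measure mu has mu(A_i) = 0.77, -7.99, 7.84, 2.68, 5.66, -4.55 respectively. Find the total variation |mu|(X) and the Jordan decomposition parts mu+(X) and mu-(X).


Step 1: Every measurable set is a union of atoms (the cells / points), so a Hahn decomposition is
  obtained by grouping atoms by sign: P = union of atoms with mu > 0, N = union of the remaining atoms.
  Atoms in P (indices): 1, 3, 4, 5;  atoms in N (indices): 2, 6
  Positive values: 0.77, 7.84, 2.68, 5.66
  Negative values: -7.99, -4.55
Step 2: mu+(X) = mu(P) = sum of positive atom values = 16.95
Step 3: mu-(X) = -mu(N) = sum of |negative atom values| = 12.54
Step 4: |mu|(X) = mu+(X) + mu-(X) = 16.95 + 12.54 = 29.49


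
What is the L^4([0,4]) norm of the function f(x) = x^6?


Step 1: ||f||_4 = (integral_0^4 |x^6|^4 dx)^(1/4)
     = (integral_0^4 x^24 dx)^(1/4)
Step 2: integral_0^4 x^24 dx = [x^25/(25)] from 0 to 4 = 4^25/25
     = 1125899906842624/25 = 4.503600e+13
Step 3: ||f||_4 = (4.503600e+13)^(1/4) = 2590.537859


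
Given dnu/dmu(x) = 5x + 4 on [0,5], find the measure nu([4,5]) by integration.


nu(A) = integral_A (dnu/dmu) dmu = integral_4^5 (5x + 4) dx
Step 1: Antiderivative F(x) = (5/2)x^2 + 4x
Step 2: F(5) = (5/2)*5^2 + 4*5 = 62.5 + 20 = 82.5
Step 3: F(4) = (5/2)*4^2 + 4*4 = 40 + 16 = 56
Step 4: nu([4,5]) = F(5) - F(4) = 82.5 - 56 = 26.5


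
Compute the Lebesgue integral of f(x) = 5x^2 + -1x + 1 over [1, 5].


The Lebesgue integral of a Riemann-integrable function agrees with the Riemann integral.
Antiderivative F(x) = (5/3)x^3 + (-1/2)x^2 + 1x
F(5) = (5/3)*5^3 + (-1/2)*5^2 + 1*5
     = (5/3)*125 + (-1/2)*25 + 1*5
     = 208.333333 + -12.5 + 5
     = 200.833333
F(1) = 2.166667
Integral = F(5) - F(1) = 200.833333 - 2.166667 = 198.666667


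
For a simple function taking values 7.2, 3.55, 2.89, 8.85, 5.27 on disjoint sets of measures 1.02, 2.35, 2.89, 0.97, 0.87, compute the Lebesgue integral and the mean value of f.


Step 1: Integral = sum(value_i * measure_i)
= 7.2*1.02 + 3.55*2.35 + 2.89*2.89 + 8.85*0.97 + 5.27*0.87
= 7.344 + 8.3425 + 8.3521 + 8.5845 + 4.5849
= 37.208
Step 2: Total measure of domain = 1.02 + 2.35 + 2.89 + 0.97 + 0.87 = 8.1
Step 3: Average value = 37.208 / 8.1 = 4.59358


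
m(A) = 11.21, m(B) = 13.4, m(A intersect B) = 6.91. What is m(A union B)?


By inclusion-exclusion: m(A u B) = m(A) + m(B) - m(A n B)
= 11.21 + 13.4 - 6.91
= 17.7


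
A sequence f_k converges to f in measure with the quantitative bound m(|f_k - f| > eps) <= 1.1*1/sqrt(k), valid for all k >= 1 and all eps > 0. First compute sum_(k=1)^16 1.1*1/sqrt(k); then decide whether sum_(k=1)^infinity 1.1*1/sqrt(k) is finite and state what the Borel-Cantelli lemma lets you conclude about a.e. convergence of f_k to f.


Step 1: List the terms 1.1*1/sqrt(k) for k = 1 to 16:
  k=1: 1.1
  k=2: 0.777817
  k=3: 0.635085
  k=4: 0.55
  k=5: 0.491935
  k=6: 0.449073
  k=7: 0.415761
  k=8: 0.388909
  k=9: 0.366667
  k=10: 0.347851
  k=11: 0.331662
  k=12: 0.317543
  k=13: 0.305085
  k=14: 0.293987
  k=15: 0.284019
  k=16: 0.275
Step 2: Partial sum = 1.1 + 0.777817 + 0.635085 + 0.55 + 0.491935 + 0.449073 + 0.415761 + 0.388909 + 0.366667 + 0.347851 + 0.331662 + 0.317543 + 0.305085 + 0.293987 + 0.284019 + 0.275
     = 7.330394
Step 3: The full series sum_(k>=1) 1.1*1/sqrt(k) diverges (p-series with p = 1/2 <= 1; a nonzero constant multiple of a divergent series diverges).
Step 4: The (first) Borel-Cantelli lemma requires a summable sequence of measures, so it does not apply here;
        from this bound alone no conclusion about a.e. convergence can be drawn (convergence in measure still
        gives an a.e.-convergent subsequence, but not a.e. convergence of the whole sequence).
Conclusion: series diverges; Borel-Cantelli is inconclusive about a.e. convergence of f_k.


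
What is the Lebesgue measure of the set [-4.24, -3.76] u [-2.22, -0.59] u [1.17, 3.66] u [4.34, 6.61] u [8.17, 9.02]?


For pairwise disjoint intervals, m(union) = sum of lengths.
= (-3.76 - -4.24) + (-0.59 - -2.22) + (3.66 - 1.17) + (6.61 - 4.34) + (9.02 - 8.17)
= 0.48 + 1.63 + 2.49 + 2.27 + 0.85
= 7.72


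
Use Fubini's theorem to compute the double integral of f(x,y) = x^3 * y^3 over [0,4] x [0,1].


By Fubini's theorem, the double integral factors as a product of single integrals:
Step 1: integral_0^4 x^3 dx = [x^4/4] from 0 to 4
     = 4^4/4 = 64
Step 2: integral_0^1 y^3 dy = [y^4/4] from 0 to 1
     = 1^4/4 = 0.25
Step 3: Double integral = 64 * 0.25 = 16


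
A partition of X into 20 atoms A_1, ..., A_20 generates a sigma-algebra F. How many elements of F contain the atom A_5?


Each element of F is a union of some subset S of the 20 atoms.
The element contains A_5 iff A_5 is in S.
So we count subsets S of {A_1,...,A_20} with A_5 in S: choose freely among the other 19 atoms.
Count = 2^(20-1) = 2^19 = 524288.


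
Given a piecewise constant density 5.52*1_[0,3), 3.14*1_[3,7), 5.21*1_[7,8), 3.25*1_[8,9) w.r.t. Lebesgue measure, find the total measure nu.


Integrate each piece of the Radon-Nikodym derivative:
Step 1: integral_0^3 5.52 dx = 5.52*(3-0) = 5.52*3 = 16.56
Step 2: integral_3^7 3.14 dx = 3.14*(7-3) = 3.14*4 = 12.56
Step 3: integral_7^8 5.21 dx = 5.21*(8-7) = 5.21*1 = 5.21
Step 4: integral_8^9 3.25 dx = 3.25*(9-8) = 3.25*1 = 3.25
Total: 16.56 + 12.56 + 5.21 + 3.25 = 37.58


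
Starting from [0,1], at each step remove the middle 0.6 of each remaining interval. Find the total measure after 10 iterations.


Step 1: At each step, fraction remaining = 1 - 0.6 = 0.4
Step 2: After 10 steps, measure = (0.4)^10
Result = 1.048576e-04


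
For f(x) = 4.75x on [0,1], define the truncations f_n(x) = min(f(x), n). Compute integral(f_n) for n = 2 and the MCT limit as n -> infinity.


f(x) = 4.75x on [0,1]; f_n(x) = min(4.75x, n). At n = 2:
Step 1: f(x) reaches 2 at x = 2/4.75 = 0.421053
Step 2: integral(f_2) = integral(4.75x, 0, 0.421053) + integral(2, 0.421053, 1)
       = 4.75*0.421053^2/2 + 2*(1 - 0.421053)
       = 0.421053 + 1.157895
       = 1.578947
Step 3: As n -> infinity, f_n increases to f, so by MCT integral(f_n) -> integral(f) = 4.75/2 = 2.375.
Convergence: integral(f_2) = 1.578947 -> 2.375 as n -> infinity


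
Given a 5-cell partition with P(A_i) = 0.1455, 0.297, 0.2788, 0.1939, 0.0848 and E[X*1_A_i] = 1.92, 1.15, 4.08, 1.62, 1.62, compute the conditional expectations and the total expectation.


For each cell A_i: E[X|A_i] = E[X*1_A_i] / P(A_i)
Step 1: E[X|A_1] = 1.92 / 0.1455 = 13.195876
Step 2: E[X|A_2] = 1.15 / 0.297 = 3.872054
Step 3: E[X|A_3] = 4.08 / 0.2788 = 14.634146
Step 4: E[X|A_4] = 1.62 / 0.1939 = 8.354822
Step 5: E[X|A_5] = 1.62 / 0.0848 = 19.103774
Verification: E[X] = sum E[X*1_A_i] = 1.92 + 1.15 + 4.08 + 1.62 + 1.62 = 10.39


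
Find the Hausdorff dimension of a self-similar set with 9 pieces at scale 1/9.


For a self-similar set with N copies scaled by 1/r:
dim_H = log(N)/log(r) = log(9)/log(9)
= 2.197225/2.197225
= 1


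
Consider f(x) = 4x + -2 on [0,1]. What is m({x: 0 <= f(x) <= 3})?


f^(-1)([0, 3]) = {x : 0 <= 4x + -2 <= 3}
Solving: (0 - -2)/4 <= x <= (3 - -2)/4
= [0.5, 1.25]
Intersecting with [0,1]: [0.5, 1]
Measure = 1 - 0.5 = 0.5


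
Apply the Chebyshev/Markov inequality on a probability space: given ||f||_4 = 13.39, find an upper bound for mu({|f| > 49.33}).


Chebyshev/Markov inequality: mu(|f| > eps) <= (||f||_p / eps)^p
Step 1: ||f||_4 / eps = 13.39 / 49.33 = 0.271437
Step 2: Raise to power p = 4:
  (0.271437)^4 = 0.005428
Step 3: Therefore mu(|f| > 49.33) <= 0.005428


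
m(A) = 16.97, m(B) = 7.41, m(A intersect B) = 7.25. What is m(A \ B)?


m(A \ B) = m(A) - m(A n B)
= 16.97 - 7.25
= 9.72


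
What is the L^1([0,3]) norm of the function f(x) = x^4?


Step 1: ||f||_1 = (integral_0^3 |x^4|^1 dx)^(1/1)
     = (integral_0^3 x^4 dx)^(1/1)
Step 2: integral_0^3 x^4 dx = [x^5/(5)] from 0 to 3 = 3^5/5
     = 243/5 = 48.6
Step 3: ||f||_1 = (48.6)^(1/1) = 48.6


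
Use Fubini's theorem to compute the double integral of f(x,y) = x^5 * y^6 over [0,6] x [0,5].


By Fubini's theorem, the double integral factors as a product of single integrals:
Step 1: integral_0^6 x^5 dx = [x^6/6] from 0 to 6
     = 6^6/6 = 7776
Step 2: integral_0^5 y^6 dy = [y^7/7] from 0 to 5
     = 5^7/7 = 11160.714286
Step 3: Double integral = 7776 * 11160.714286 = 8.678571e+07


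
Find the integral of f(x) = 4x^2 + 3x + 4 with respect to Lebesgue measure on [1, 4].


The Lebesgue integral of a Riemann-integrable function agrees with the Riemann integral.
Antiderivative F(x) = (4/3)x^3 + (3/2)x^2 + 4x
F(4) = (4/3)*4^3 + (3/2)*4^2 + 4*4
     = (4/3)*64 + (3/2)*16 + 4*4
     = 85.333333 + 24 + 16
     = 125.333333
F(1) = 6.833333
Integral = F(4) - F(1) = 125.333333 - 6.833333 = 118.5


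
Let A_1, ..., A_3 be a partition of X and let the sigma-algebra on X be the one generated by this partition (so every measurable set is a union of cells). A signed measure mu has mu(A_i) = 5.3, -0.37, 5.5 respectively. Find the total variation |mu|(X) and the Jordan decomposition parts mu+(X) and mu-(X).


Step 1: Every measurable set is a union of atoms (the cells / points), so a Hahn decomposition is
  obtained by grouping atoms by sign: P = union of atoms with mu > 0, N = union of the remaining atoms.
  Atoms in P (indices): 1, 3;  atoms in N (indices): 2
  Positive values: 5.3, 5.5
  Negative values: -0.37
Step 2: mu+(X) = mu(P) = sum of positive atom values = 10.8
Step 3: mu-(X) = -mu(N) = sum of |negative atom values| = 0.37
Step 4: |mu|(X) = mu+(X) + mu-(X) = 10.8 + 0.37 = 11.17


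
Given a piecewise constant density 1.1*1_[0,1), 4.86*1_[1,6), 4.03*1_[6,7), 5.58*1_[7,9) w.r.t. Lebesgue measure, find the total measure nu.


Integrate each piece of the Radon-Nikodym derivative:
Step 1: integral_0^1 1.1 dx = 1.1*(1-0) = 1.1*1 = 1.1
Step 2: integral_1^6 4.86 dx = 4.86*(6-1) = 4.86*5 = 24.3
Step 3: integral_6^7 4.03 dx = 4.03*(7-6) = 4.03*1 = 4.03
Step 4: integral_7^9 5.58 dx = 5.58*(9-7) = 5.58*2 = 11.16
Total: 1.1 + 24.3 + 4.03 + 11.16 = 40.59


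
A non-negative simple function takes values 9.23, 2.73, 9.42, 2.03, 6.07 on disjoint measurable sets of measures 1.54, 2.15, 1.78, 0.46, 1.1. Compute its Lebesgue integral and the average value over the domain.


Step 1: Integral = sum(value_i * measure_i)
= 9.23*1.54 + 2.73*2.15 + 9.42*1.78 + 2.03*0.46 + 6.07*1.1
= 14.2142 + 5.8695 + 16.7676 + 0.9338 + 6.677
= 44.4621
Step 2: Total measure of domain = 1.54 + 2.15 + 1.78 + 0.46 + 1.1 = 7.03
Step 3: Average value = 44.4621 / 7.03 = 6.324623


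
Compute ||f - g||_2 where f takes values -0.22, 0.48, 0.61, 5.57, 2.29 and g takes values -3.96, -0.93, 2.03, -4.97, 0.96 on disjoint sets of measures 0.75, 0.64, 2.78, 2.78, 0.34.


Step 1: Compute differences f_i - g_i:
  -0.22 - -3.96 = 3.74
  0.48 - -0.93 = 1.41
  0.61 - 2.03 = -1.42
  5.57 - -4.97 = 10.54
  2.29 - 0.96 = 1.33
Step 2: Compute |diff|^2 * measure for each set:
  |3.74|^2 * 0.75 = 13.9876 * 0.75 = 10.4907
  |1.41|^2 * 0.64 = 1.9881 * 0.64 = 1.272384
  |-1.42|^2 * 2.78 = 2.0164 * 2.78 = 5.605592
  |10.54|^2 * 2.78 = 111.0916 * 2.78 = 308.834648
  |1.33|^2 * 0.34 = 1.7689 * 0.34 = 0.601426
Step 3: Sum = 326.80475
Step 4: ||f-g||_2 = (326.80475)^(1/2) = 18.077742


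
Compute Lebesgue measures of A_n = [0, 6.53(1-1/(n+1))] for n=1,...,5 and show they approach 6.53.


By continuity of measure from below: if A_n increases to A, then m(A_n) -> m(A).
Here A = [0, 6.53], so m(A) = 6.53
Step 1: a_1 = 6.53*(1 - 1/2) = 3.265, m(A_1) = 3.265
Step 2: a_2 = 6.53*(1 - 1/3) = 4.3533, m(A_2) = 4.3533
Step 3: a_3 = 6.53*(1 - 1/4) = 4.8975, m(A_3) = 4.8975
Step 4: a_4 = 6.53*(1 - 1/5) = 5.224, m(A_4) = 5.224
Step 5: a_5 = 6.53*(1 - 1/6) = 5.4417, m(A_5) = 5.4417
Limit: m(A_n) -> m([0,6.53]) = 6.53


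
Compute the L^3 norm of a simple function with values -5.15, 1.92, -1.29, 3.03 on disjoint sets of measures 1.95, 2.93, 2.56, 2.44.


Step 1: Compute |f_i|^3 for each value:
  |-5.15|^3 = 136.590875
  |1.92|^3 = 7.077888
  |-1.29|^3 = 2.146689
  |3.03|^3 = 27.818127
Step 2: Multiply by measures and sum:
  136.590875 * 1.95 = 266.352206
  7.077888 * 2.93 = 20.738212
  2.146689 * 2.56 = 5.495524
  27.818127 * 2.44 = 67.87623
Sum = 266.352206 + 20.738212 + 5.495524 + 67.87623 = 360.462172
Step 3: Take the p-th root:
||f||_3 = (360.462172)^(1/3) = 7.11683
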